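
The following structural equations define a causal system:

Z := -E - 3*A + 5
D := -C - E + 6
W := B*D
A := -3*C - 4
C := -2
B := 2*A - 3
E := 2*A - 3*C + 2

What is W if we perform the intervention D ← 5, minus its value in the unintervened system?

9

Intervening sets D = 5 and removes its equation (D := -C - E + 6).
A = -3*C - 4  [with C=-2]  = 2
B = 2*A - 3  [with A=2]  = 1
W = B*D  [with B=1, D=5]  = 5
Without intervention: A = -3*C - 4  [with C=-2]  = 2; E = 2*A - 3*C + 2  [with A=2, C=-2]  = 12; B = 2*A - 3  [with A=2]  = 1; D = -C - E + 6  [with C=-2, E=12]  = -4; W = B*D  [with B=1, D=-4]  = -4.
Change = 5 − (-4) = 9.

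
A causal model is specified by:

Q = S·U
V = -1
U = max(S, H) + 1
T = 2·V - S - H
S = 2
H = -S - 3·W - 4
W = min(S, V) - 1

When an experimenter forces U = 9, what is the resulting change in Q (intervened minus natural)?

12

The intervention breaks the incoming arrows to U: U = max(S, H) + 1 no longer applies, and U = 9.
Q = S·U  [with S=2, U=9]  = 18
Without intervention: W = min(S, V) - 1  [with S=2, V=-1]  = -2; H = -S - 3·W - 4  [with S=2, W=-2]  = 0; U = max(S, H) + 1  [with S=2, H=0]  = 3; Q = S·U  [with S=2, U=3]  = 6.
Change = 18 − 6 = 12.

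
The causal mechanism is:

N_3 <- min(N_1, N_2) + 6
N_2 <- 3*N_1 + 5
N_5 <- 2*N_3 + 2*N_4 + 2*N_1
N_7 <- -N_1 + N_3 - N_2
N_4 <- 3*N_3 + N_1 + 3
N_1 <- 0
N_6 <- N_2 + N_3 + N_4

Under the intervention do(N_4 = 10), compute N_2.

The intervention breaks the incoming arrows to N_4: N_4 <- 3*N_3 + N_1 + 3 no longer applies, and N_4 = 10.
Since N_2 is not a descendant of the intervened variable, it is unaffected.
N_2 = 3*N_1 + 5  [with N_1=0]  = 5

5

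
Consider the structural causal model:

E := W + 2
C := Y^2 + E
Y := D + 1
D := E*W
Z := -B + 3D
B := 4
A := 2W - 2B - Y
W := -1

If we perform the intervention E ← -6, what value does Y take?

7

do(E=-6) replaces the equation E := W + 2 with the constant E = -6.
D = E*W  [with E=-6, W=-1]  = 6
Y = D + 1  [with D=6]  = 7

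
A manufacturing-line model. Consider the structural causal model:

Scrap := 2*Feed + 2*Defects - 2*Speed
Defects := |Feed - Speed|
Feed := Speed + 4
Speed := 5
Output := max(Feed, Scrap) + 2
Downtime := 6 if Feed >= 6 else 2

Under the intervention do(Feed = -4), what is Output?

2

do(Feed=-4) replaces the equation Feed := Speed + 4 with the constant Feed = -4.
Defects = |Feed - Speed|  [with Feed=-4, Speed=5]  = 9
Scrap = 2*Feed + 2*Defects - 2*Speed  [with Feed=-4, Defects=9, Speed=5]  = 0
Output = max(Feed, Scrap) + 2  [with Feed=-4, Scrap=0]  = 2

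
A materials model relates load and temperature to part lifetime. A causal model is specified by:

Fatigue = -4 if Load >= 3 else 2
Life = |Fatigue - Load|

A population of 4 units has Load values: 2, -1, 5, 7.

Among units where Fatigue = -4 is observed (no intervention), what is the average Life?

10

Observing Fatigue=-4 restricts to units where Fatigue's equation naturally yields -4: Load ∈ {5, 7}. In that subpopulation Life = 9, 11, mean 10.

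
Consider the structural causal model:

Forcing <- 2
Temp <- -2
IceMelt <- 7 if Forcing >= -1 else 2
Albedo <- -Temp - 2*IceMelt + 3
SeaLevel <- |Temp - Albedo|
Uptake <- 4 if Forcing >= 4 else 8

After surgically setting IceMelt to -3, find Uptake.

8

The intervention breaks the incoming arrows to IceMelt: IceMelt <- 7 if Forcing >= -1 else 2 no longer applies, and IceMelt = -3.
No directed path runs from IceMelt to Uptake, so Uptake keeps its natural value.
Uptake = 4 if Forcing >= 4 else 8  [with Forcing=2]  = 8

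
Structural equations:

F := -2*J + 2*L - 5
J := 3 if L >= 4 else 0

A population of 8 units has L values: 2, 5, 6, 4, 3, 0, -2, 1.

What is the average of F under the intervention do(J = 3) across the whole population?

-6.25

Every unit gets J=3 under the intervention. F values become -7, -1, 1, -3, -5, -11, -15, -9; E[F|do(J=3)] = -6.25.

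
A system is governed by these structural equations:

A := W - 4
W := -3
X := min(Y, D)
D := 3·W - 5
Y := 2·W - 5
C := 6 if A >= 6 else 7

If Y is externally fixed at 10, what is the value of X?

-14

The intervention breaks the incoming arrows to Y: Y := 2·W - 5 no longer applies, and Y = 10.
D = 3·W - 5  [with W=-3]  = -14
X = min(Y, D)  [with Y=10, D=-14]  = -14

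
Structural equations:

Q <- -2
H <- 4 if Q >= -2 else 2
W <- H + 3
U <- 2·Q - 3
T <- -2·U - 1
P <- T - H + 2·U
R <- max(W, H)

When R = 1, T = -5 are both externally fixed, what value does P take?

-23

Setting R = 1, T = -5 by intervention discards those variables' equations.
H = 4 if Q >= -2 else 2  [with Q=-2]  = 4
U = 2·Q - 3  [with Q=-2]  = -7
P = T - H + 2·U  [with T=-5, H=4, U=-7]  = -23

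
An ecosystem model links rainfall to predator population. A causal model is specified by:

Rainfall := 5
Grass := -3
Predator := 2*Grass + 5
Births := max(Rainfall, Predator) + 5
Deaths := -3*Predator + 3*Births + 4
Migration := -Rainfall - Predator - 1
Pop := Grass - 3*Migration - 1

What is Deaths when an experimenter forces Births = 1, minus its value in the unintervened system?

Intervening sets Births = 1 and removes its equation (Births := max(Rainfall, Predator) + 5).
Predator = 2*Grass + 5  [with Grass=-3]  = -1
Deaths = -3*Predator + 3*Births + 4  [with Predator=-1, Births=1]  = 10
Without intervention: Predator = 2*Grass + 5  [with Grass=-3]  = -1; Births = max(Rainfall, Predator) + 5  [with Rainfall=5, Predator=-1]  = 10; Deaths = -3*Predator + 3*Births + 4  [with Predator=-1, Births=10]  = 37.
Change = 10 − 37 = -27.

-27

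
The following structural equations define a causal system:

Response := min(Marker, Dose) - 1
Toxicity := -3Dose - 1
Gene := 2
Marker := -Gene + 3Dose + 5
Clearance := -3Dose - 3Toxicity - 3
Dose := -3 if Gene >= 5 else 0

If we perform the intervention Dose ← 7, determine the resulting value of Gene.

Under do(Dose=7), the mechanism Dose := -3 if Gene >= 5 else 0 is discarded; Dose is fixed at 7.
Gene is not downstream of the intervention, so its value is determined by the original equations.

2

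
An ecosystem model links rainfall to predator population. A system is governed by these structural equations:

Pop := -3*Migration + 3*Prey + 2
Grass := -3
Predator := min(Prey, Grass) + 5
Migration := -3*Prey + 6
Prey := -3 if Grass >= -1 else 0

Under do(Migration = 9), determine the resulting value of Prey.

The intervention breaks the incoming arrows to Migration: Migration := -3*Prey + 6 no longer applies, and Migration = 9.
Since Prey is not a descendant of the intervened variable, it is unaffected.
Prey = -3 if Grass >= -1 else 0  [with Grass=-3]  = 0

0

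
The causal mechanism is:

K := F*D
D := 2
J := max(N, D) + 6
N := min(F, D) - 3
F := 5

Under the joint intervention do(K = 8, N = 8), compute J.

14

Setting K = 8, N = 8 by intervention discards those variables' equations.
J = max(N, D) + 6  [with N=8, D=2]  = 14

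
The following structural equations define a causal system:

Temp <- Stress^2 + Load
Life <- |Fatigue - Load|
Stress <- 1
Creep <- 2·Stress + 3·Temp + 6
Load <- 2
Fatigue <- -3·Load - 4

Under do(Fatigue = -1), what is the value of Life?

3

The intervention breaks the incoming arrows to Fatigue: Fatigue <- -3·Load - 4 no longer applies, and Fatigue = -1.
Life = |Fatigue - Load|  [with Fatigue=-1, Load=2]  = 3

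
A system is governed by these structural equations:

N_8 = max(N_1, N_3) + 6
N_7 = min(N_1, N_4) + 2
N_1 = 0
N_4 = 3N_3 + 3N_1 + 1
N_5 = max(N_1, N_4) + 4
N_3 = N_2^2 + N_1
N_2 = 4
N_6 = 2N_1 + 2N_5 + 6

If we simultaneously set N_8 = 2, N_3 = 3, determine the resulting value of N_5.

The joint intervention fixes N_8 = 2, N_3 = 3, removing each variable's own equation.
N_4 = 3N_3 + 3N_1 + 1  [with N_3=3, N_1=0]  = 10
N_5 = max(N_1, N_4) + 4  [with N_1=0, N_4=10]  = 14

14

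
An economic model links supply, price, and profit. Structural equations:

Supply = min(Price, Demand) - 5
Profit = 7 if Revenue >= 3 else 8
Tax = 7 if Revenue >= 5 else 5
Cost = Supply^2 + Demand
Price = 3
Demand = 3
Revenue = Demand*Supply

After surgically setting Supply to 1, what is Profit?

The intervention breaks the incoming arrows to Supply: Supply = min(Price, Demand) - 5 no longer applies, and Supply = 1.
Revenue = Demand*Supply  [with Demand=3, Supply=1]  = 3
Profit = 7 if Revenue >= 3 else 8  [with Revenue=3]  = 7

7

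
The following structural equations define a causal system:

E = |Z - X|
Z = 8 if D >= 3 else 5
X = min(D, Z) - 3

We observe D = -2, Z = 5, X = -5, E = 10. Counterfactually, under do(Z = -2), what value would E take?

3

Under do(Z=-2), the mechanism Z = 8 if D >= 3 else 5 is discarded; Z is fixed at -2.
X = min(D, Z) - 3  [with D=-2, Z=-2]  = -5
E = |Z - X|  [with Z=-2, X=-5]  = 3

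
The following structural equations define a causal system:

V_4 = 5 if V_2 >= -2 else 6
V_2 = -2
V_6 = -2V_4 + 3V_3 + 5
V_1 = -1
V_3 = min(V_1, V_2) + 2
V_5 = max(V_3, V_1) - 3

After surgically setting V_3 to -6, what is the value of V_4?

The intervention breaks the incoming arrows to V_3: V_3 = min(V_1, V_2) + 2 no longer applies, and V_3 = -6.
V_4 is not downstream of the intervention, so its value is determined by the original equations.
V_4 = 5 if V_2 >= -2 else 6  [with V_2=-2]  = 5

5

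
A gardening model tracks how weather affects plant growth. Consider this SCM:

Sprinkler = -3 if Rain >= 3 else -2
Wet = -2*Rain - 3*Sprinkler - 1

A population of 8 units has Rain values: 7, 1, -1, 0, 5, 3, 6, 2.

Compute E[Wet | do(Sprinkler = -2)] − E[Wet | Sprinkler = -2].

-4.75

Under do(Sprinkler=-2), Sprinkler's equation is replaced by Sprinkler=-2 for every unit. Per-unit Wet: -9, 3, 7, 5, -5, -1, -7, 1. Mean = -0.75.
Conditioning on Sprinkler=-2 selects the 4 unit(s) with Rain ∈ {1, -1, 0, 2}. Their Wet values: 3, 7, 5, 1. Mean = 4.
Difference = -0.75 − 4 = -4.75.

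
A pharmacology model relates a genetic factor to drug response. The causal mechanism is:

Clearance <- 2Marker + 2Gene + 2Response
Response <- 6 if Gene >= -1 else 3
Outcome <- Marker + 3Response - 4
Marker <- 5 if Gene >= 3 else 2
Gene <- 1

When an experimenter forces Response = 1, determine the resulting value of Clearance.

The intervention breaks the incoming arrows to Response: Response <- 6 if Gene >= -1 else 3 no longer applies, and Response = 1.
Marker = 5 if Gene >= 3 else 2  [with Gene=1]  = 2
Clearance = 2Marker + 2Gene + 2Response  [with Marker=2, Gene=1, Response=1]  = 8

8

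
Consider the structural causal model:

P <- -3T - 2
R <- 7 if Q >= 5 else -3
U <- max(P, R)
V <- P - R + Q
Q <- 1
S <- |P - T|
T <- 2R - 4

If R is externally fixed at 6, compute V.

do(R=6) replaces the equation R <- 7 if Q >= 5 else -3 with the constant R = 6.
T = 2R - 4  [with R=6]  = 8
P = -3T - 2  [with T=8]  = -26
V = P - R + Q  [with P=-26, R=6, Q=1]  = -31

-31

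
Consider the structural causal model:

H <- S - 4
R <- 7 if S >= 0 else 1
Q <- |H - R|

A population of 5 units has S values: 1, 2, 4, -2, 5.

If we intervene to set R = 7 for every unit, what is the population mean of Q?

9

The intervention sets R=7 in all 5 units regardless of S. Recomputing Q per unit gives 10, 9, 7, 13, 6; average 9.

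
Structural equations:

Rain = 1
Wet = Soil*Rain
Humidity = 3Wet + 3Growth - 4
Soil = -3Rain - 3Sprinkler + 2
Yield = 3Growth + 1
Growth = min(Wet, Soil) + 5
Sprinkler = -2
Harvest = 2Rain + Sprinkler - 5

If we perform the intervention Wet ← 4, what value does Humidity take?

Under do(Wet=4), the mechanism Wet = Soil*Rain is discarded; Wet is fixed at 4.
Soil = -3Rain - 3Sprinkler + 2  [with Rain=1, Sprinkler=-2]  = 5
Growth = min(Wet, Soil) + 5  [with Wet=4, Soil=5]  = 9
Humidity = 3Wet + 3Growth - 4  [with Wet=4, Growth=9]  = 35

35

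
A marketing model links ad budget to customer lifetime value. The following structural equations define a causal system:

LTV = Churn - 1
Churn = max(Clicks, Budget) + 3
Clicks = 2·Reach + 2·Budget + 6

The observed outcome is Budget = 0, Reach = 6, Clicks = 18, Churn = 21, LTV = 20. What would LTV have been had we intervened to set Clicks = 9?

do(Clicks=9) replaces the equation Clicks = 2·Reach + 2·Budget + 6 with the constant Clicks = 9.
Churn = max(Clicks, Budget) + 3  [with Clicks=9, Budget=0]  = 12
LTV = Churn - 1  [with Churn=12]  = 11

11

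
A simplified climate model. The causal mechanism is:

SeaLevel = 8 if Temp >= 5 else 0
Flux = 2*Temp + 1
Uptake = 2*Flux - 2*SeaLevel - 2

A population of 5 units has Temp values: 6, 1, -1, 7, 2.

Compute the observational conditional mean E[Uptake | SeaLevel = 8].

10

E[Uptake|SeaLevel=8] averages over only the 2 units with SeaLevel=8 (Temp = 6, 7): Uptake = 8, 12, mean 10.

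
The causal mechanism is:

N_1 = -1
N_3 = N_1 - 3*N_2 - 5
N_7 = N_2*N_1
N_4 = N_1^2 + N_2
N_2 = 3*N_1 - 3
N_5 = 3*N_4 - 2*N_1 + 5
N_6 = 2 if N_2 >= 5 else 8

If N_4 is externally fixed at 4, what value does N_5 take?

Intervening sets N_4 = 4 and removes its equation (N_4 = N_1^2 + N_2).
N_5 = 3*N_4 - 2*N_1 + 5  [with N_4=4, N_1=-1]  = 19

19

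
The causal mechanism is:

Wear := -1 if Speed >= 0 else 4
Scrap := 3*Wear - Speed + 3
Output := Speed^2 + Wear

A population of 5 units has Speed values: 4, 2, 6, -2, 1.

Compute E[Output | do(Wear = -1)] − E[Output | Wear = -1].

-2.05

Under do(Wear=-1), Wear's equation is replaced by Wear=-1 for every unit. Per-unit Output: 15, 3, 35, 3, 0. Mean = 11.2.
E[Output|Wear=-1] averages over only the 4 units with Wear=-1 (Speed = 4, 2, 6, 1): Output = 15, 3, 35, 0, mean 13.25.
Difference = 11.2 − 13.25 = -2.05.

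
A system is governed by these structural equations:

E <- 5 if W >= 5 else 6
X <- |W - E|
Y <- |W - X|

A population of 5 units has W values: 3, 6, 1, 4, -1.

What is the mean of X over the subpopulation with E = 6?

4.25

Observing E=6 restricts to units where E's equation naturally yields 6: W ∈ {3, 1, 4, -1}. In that subpopulation X = 3, 5, 2, 7, mean 4.25.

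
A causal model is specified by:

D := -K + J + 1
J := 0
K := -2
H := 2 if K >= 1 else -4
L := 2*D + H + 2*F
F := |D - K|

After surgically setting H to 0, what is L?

16

Under do(H=0), the mechanism H := 2 if K >= 1 else -4 is discarded; H is fixed at 0.
D = -K + J + 1  [with K=-2, J=0]  = 3
F = |D - K|  [with D=3, K=-2]  = 5
L = 2*D + H + 2*F  [with D=3, H=0, F=5]  = 16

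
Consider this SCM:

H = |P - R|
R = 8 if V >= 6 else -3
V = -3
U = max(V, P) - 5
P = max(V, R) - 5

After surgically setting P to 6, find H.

The intervention breaks the incoming arrows to P: P = max(V, R) - 5 no longer applies, and P = 6.
R = 8 if V >= 6 else -3  [with V=-3]  = -3
H = |P - R|  [with P=6, R=-3]  = 9

9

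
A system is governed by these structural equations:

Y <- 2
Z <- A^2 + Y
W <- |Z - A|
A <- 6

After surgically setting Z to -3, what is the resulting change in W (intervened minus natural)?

-23

The intervention breaks the incoming arrows to Z: Z <- A^2 + Y no longer applies, and Z = -3.
W = |Z - A|  [with Z=-3, A=6]  = 9
Without intervention: Z = A^2 + Y  [with A=6, Y=2]  = 38; W = |Z - A|  [with Z=38, A=6]  = 32.
Change = 9 − 32 = -23.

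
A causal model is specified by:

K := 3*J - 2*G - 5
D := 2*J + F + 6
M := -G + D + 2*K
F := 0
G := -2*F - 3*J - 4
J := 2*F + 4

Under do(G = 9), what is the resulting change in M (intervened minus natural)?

The intervention breaks the incoming arrows to G: G := -2*F - 3*J - 4 no longer applies, and G = 9.
J = 2*F + 4  [with F=0]  = 4
D = 2*J + F + 6  [with J=4, F=0]  = 14
K = 3*J - 2*G - 5  [with J=4, G=9]  = -11
M = -G + D + 2*K  [with G=9, D=14, K=-11]  = -17
Without intervention: J = 2*F + 4  [with F=0]  = 4; G = -2*F - 3*J - 4  [with F=0, J=4]  = -16; D = 2*J + F + 6  [with J=4, F=0]  = 14; K = 3*J - 2*G - 5  [with J=4, G=-16]  = 39; M = -G + D + 2*K  [with G=-16, D=14, K=39]  = 108.
Change = -17 − 108 = -125.

-125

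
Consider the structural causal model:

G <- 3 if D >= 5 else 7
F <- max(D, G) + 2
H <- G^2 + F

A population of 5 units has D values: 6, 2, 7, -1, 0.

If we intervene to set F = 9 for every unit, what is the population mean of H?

Every unit gets F=9 under the intervention. H values become 18, 58, 18, 58, 58; E[H|do(F=9)] = 42.

42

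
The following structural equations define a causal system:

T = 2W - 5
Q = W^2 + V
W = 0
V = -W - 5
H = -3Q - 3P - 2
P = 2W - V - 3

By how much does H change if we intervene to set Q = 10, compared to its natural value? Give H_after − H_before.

Under do(Q=10), the mechanism Q = W^2 + V is discarded; Q is fixed at 10.
V = -W - 5  [with W=0]  = -5
P = 2W - V - 3  [with W=0, V=-5]  = 2
H = -3Q - 3P - 2  [with Q=10, P=2]  = -38
Without intervention: V = -W - 5  [with W=0]  = -5; Q = W^2 + V  [with W=0, V=-5]  = -5; P = 2W - V - 3  [with W=0, V=-5]  = 2; H = -3Q - 3P - 2  [with Q=-5, P=2]  = 7.
Change = -38 − 7 = -45.

-45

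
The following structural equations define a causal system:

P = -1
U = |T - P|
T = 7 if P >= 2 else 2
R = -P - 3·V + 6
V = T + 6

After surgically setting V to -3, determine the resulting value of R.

The intervention breaks the incoming arrows to V: V = T + 6 no longer applies, and V = -3.
R = -P - 3·V + 6  [with P=-1, V=-3]  = 16

16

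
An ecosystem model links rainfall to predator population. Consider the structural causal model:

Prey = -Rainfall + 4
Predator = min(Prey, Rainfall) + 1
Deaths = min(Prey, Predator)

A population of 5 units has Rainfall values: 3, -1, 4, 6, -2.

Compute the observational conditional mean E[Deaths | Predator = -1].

E[Deaths|Predator=-1] averages over only the 2 units with Predator=-1 (Rainfall = 6, -2): Deaths = -2, -1, mean -1.5.

-1.5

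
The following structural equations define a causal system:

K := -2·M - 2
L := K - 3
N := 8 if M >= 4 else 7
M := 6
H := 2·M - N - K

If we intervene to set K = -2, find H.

Under do(K=-2), the mechanism K := -2·M - 2 is discarded; K is fixed at -2.
N = 8 if M >= 4 else 7  [with M=6]  = 8
H = 2·M - N - K  [with M=6, N=8, K=-2]  = 6

6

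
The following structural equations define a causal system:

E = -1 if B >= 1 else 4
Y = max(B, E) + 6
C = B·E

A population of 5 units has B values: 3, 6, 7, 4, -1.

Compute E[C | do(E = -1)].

The intervention sets E=-1 in all 5 units regardless of B. Recomputing C per unit gives -3, -6, -7, -4, 1; average -3.8.

-3.8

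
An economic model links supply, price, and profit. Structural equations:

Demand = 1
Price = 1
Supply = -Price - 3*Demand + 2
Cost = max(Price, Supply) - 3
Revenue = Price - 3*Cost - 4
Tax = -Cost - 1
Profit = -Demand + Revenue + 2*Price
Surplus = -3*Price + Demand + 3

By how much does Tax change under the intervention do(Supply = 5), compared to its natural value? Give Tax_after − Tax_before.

The intervention breaks the incoming arrows to Supply: Supply = -Price - 3*Demand + 2 no longer applies, and Supply = 5.
Cost = max(Price, Supply) - 3  [with Price=1, Supply=5]  = 2
Tax = -Cost - 1  [with Cost=2]  = -3
Without intervention: Supply = -Price - 3*Demand + 2  [with Price=1, Demand=1]  = -2; Cost = max(Price, Supply) - 3  [with Price=1, Supply=-2]  = -2; Tax = -Cost - 1  [with Cost=-2]  = 1.
Change = -3 − 1 = -4.

-4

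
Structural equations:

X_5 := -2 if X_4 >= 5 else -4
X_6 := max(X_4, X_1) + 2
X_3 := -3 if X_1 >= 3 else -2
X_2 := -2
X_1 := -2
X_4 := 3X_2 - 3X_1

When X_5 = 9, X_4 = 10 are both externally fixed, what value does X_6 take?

Setting X_5 = 9, X_4 = 10 by intervention discards those variables' equations.
X_6 = max(X_4, X_1) + 2  [with X_4=10, X_1=-2]  = 12

12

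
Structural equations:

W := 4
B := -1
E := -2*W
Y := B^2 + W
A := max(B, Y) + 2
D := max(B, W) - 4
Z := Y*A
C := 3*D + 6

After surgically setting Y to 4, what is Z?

24

The intervention breaks the incoming arrows to Y: Y := B^2 + W no longer applies, and Y = 4.
A = max(B, Y) + 2  [with B=-1, Y=4]  = 6
Z = Y*A  [with Y=4, A=6]  = 24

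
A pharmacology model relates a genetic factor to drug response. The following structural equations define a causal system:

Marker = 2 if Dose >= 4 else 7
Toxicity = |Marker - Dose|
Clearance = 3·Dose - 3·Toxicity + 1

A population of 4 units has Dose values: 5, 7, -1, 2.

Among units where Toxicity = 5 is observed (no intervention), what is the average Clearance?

-0.5

E[Clearance|Toxicity=5] averages over only the 2 units with Toxicity=5 (Dose = 7, 2): Clearance = 7, -8, mean -0.5.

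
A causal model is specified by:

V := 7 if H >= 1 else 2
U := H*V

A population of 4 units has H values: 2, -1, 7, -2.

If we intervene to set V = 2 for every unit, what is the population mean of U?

3

do(V=2) breaks V's dependence on H. With V=2 fixed, U across the units is 4, -2, 14, -4, mean 3.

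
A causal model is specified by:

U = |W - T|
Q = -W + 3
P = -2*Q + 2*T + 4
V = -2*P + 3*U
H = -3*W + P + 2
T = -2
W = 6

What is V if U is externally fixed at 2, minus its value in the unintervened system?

The intervention breaks the incoming arrows to U: U = |W - T| no longer applies, and U = 2.
Q = -W + 3  [with W=6]  = -3
P = -2*Q + 2*T + 4  [with Q=-3, T=-2]  = 6
V = -2*P + 3*U  [with P=6, U=2]  = -6
Without intervention: U = |W - T|  [with W=6, T=-2]  = 8; Q = -W + 3  [with W=6]  = -3; P = -2*Q + 2*T + 4  [with Q=-3, T=-2]  = 6; V = -2*P + 3*U  [with P=6, U=8]  = 12.
Change = -6 − 12 = -18.

-18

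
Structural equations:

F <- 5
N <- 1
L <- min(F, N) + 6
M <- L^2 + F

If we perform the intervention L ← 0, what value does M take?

5

The intervention breaks the incoming arrows to L: L <- min(F, N) + 6 no longer applies, and L = 0.
M = L^2 + F  [with L=0, F=5]  = 5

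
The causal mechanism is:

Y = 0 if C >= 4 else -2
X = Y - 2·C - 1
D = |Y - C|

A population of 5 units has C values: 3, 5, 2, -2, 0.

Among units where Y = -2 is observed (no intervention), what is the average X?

Observing Y=-2 restricts to units where Y's equation naturally yields -2: C ∈ {3, 2, -2, 0}. In that subpopulation X = -9, -7, 1, -3, mean -4.5.

-4.5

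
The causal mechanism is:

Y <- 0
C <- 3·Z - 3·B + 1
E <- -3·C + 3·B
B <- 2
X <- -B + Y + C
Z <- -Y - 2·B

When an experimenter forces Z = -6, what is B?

2

Under do(Z=-6), the mechanism Z <- -Y - 2·B is discarded; Z is fixed at -6.
B is not downstream of the intervention, so its value is determined by the original equations.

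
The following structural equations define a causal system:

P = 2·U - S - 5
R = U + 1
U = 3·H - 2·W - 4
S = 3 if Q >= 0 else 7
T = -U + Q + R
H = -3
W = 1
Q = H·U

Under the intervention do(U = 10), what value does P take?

The intervention breaks the incoming arrows to U: U = 3·H - 2·W - 4 no longer applies, and U = 10.
Q = H·U  [with H=-3, U=10]  = -30
S = 3 if Q >= 0 else 7  [with Q=-30]  = 7
P = 2·U - S - 5  [with U=10, S=7]  = 8

8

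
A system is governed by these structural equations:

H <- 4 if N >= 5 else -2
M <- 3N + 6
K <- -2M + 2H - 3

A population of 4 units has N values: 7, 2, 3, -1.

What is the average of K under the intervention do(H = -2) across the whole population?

-35.5

Every unit gets H=-2 under the intervention. K values become -61, -31, -37, -13; E[K|do(H=-2)] = -35.5.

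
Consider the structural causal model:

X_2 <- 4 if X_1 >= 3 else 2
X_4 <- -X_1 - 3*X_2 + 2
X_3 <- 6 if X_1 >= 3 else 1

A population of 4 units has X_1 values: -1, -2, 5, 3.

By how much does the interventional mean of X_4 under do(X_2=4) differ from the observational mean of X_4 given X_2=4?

2.75

The intervention sets X_2=4 in all 4 units regardless of X_1. Recomputing X_4 per unit gives -9, -8, -15, -13; average -11.25.
Conditioning on X_2=4 selects the 2 unit(s) with X_1 ∈ {5, 3}. Their X_4 values: -15, -13. Mean = -14.
Difference = -11.25 − (-14) = 2.75.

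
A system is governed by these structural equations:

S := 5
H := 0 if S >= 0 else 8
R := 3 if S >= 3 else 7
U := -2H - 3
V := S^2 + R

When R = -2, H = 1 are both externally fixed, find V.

23

Setting R = -2, H = 1 by intervention discards those variables' equations.
V = S^2 + R  [with S=5, R=-2]  = 23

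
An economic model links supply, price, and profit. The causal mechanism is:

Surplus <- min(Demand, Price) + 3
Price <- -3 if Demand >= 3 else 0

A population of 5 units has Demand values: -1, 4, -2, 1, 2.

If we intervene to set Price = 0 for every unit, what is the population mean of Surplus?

2.4

Under do(Price=0), Price's equation is replaced by Price=0 for every unit. Per-unit Surplus: 2, 3, 1, 3, 3. Mean = 2.4.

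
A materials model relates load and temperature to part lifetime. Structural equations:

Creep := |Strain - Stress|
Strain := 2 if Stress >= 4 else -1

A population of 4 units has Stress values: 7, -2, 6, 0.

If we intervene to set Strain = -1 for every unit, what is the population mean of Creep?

Under do(Strain=-1), Strain's equation is replaced by Strain=-1 for every unit. Per-unit Creep: 8, 1, 7, 1. Mean = 4.25.

4.25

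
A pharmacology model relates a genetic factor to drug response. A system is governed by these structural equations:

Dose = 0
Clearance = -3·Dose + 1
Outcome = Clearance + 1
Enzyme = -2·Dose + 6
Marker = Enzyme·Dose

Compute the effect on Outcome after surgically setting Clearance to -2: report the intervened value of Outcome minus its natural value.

Intervening sets Clearance = -2 and removes its equation (Clearance = -3·Dose + 1).
Outcome = Clearance + 1  [with Clearance=-2]  = -1
Without intervention: Clearance = -3·Dose + 1  [with Dose=0]  = 1; Outcome = Clearance + 1  [with Clearance=1]  = 2.
Change = -1 − 2 = -3.

-3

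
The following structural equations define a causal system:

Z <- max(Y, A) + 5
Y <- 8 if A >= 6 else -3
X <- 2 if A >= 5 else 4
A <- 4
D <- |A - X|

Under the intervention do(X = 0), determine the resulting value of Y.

Under do(X=0), the mechanism X <- 2 if A >= 5 else 4 is discarded; X is fixed at 0.
Since Y is not a descendant of the intervened variable, it is unaffected.
Y = 8 if A >= 6 else -3  [with A=4]  = -3

-3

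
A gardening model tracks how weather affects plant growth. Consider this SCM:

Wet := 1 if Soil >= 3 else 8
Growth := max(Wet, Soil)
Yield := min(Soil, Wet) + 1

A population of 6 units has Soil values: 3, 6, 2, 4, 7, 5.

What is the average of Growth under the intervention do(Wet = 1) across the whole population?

Every unit gets Wet=1 under the intervention. Growth values become 3, 6, 2, 4, 7, 5; E[Growth|do(Wet=1)] = 4.5.

4.5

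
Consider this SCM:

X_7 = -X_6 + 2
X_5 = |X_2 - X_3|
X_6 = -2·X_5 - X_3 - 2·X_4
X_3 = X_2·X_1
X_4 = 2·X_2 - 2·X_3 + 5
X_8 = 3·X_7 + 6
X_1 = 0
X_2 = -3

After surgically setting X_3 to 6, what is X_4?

-13

The intervention breaks the incoming arrows to X_3: X_3 = X_2·X_1 no longer applies, and X_3 = 6.
X_4 = 2·X_2 - 2·X_3 + 5  [with X_2=-3, X_3=6]  = -13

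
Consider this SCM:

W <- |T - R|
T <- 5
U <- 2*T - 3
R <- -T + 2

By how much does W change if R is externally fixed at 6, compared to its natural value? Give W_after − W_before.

-7

The intervention breaks the incoming arrows to R: R <- -T + 2 no longer applies, and R = 6.
W = |T - R|  [with T=5, R=6]  = 1
Without intervention: R = -T + 2  [with T=5]  = -3; W = |T - R|  [with T=5, R=-3]  = 8.
Change = 1 − 8 = -7.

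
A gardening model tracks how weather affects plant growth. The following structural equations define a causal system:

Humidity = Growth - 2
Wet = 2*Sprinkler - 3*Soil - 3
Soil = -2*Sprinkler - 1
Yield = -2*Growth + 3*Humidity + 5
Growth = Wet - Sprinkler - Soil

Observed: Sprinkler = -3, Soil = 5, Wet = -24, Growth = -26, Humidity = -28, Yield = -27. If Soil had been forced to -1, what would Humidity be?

-4

do(Soil=-1) replaces the equation Soil = -2*Sprinkler - 1 with the constant Soil = -1.
Wet = 2*Sprinkler - 3*Soil - 3  [with Sprinkler=-3, Soil=-1]  = -6
Growth = Wet - Sprinkler - Soil  [with Wet=-6, Sprinkler=-3, Soil=-1]  = -2
Humidity = Growth - 2  [with Growth=-2]  = -4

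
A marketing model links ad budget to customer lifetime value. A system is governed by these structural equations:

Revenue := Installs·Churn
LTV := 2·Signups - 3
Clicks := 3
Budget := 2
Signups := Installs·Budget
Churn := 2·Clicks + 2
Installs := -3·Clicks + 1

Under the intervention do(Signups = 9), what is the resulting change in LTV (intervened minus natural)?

50

The intervention breaks the incoming arrows to Signups: Signups := Installs·Budget no longer applies, and Signups = 9.
LTV = 2·Signups - 3  [with Signups=9]  = 15
Without intervention: Installs = -3·Clicks + 1  [with Clicks=3]  = -8; Signups = Installs·Budget  [with Installs=-8, Budget=2]  = -16; LTV = 2·Signups - 3  [with Signups=-16]  = -35.
Change = 15 − (-35) = 50.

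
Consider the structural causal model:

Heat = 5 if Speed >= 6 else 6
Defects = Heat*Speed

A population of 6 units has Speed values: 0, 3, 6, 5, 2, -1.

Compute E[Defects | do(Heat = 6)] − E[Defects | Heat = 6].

4.2

Under do(Heat=6), Heat's equation is replaced by Heat=6 for every unit. Per-unit Defects: 0, 18, 36, 30, 12, -6. Mean = 15.
Observing Heat=6 restricts to units where Heat's equation naturally yields 6: Speed ∈ {0, 3, 5, 2, -1}. In that subpopulation Defects = 0, 18, 30, 12, -6, mean 10.8.
Difference = 15 − 10.8 = 4.2.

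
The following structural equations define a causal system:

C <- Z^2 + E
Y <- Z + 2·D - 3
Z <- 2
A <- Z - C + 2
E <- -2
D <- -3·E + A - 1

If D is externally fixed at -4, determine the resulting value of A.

The intervention breaks the incoming arrows to D: D <- -3·E + A - 1 no longer applies, and D = -4.
Since A is not a descendant of the intervened variable, it is unaffected.
C = Z^2 + E  [with Z=2, E=-2]  = 2
A = Z - C + 2  [with Z=2, C=2]  = 2

2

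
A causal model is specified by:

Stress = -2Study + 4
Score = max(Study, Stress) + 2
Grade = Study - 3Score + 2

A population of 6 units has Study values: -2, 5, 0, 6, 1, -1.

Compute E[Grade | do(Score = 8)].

-20.5

The intervention sets Score=8 in all 6 units regardless of Study. Recomputing Grade per unit gives -24, -17, -22, -16, -21, -23; average -20.5.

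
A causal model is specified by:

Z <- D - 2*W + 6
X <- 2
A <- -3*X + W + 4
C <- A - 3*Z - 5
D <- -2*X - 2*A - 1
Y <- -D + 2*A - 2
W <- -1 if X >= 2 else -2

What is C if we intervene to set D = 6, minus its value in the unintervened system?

The intervention breaks the incoming arrows to D: D <- -2*X - 2*A - 1 no longer applies, and D = 6.
W = -1 if X >= 2 else -2  [with X=2]  = -1
A = -3*X + W + 4  [with X=2, W=-1]  = -3
Z = D - 2*W + 6  [with D=6, W=-1]  = 14
C = A - 3*Z - 5  [with A=-3, Z=14]  = -50
Without intervention: W = -1 if X >= 2 else -2  [with X=2]  = -1; A = -3*X + W + 4  [with X=2, W=-1]  = -3; D = -2*X - 2*A - 1  [with X=2, A=-3]  = 1; Z = D - 2*W + 6  [with D=1, W=-1]  = 9; C = A - 3*Z - 5  [with A=-3, Z=9]  = -35.
Change = -50 − (-35) = -15.

-15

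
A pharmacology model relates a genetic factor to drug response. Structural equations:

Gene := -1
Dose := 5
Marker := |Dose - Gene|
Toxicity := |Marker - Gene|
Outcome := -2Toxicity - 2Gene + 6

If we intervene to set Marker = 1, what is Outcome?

4

do(Marker=1) replaces the equation Marker := |Dose - Gene| with the constant Marker = 1.
Toxicity = |Marker - Gene|  [with Marker=1, Gene=-1]  = 2
Outcome = -2Toxicity - 2Gene + 6  [with Toxicity=2, Gene=-1]  = 4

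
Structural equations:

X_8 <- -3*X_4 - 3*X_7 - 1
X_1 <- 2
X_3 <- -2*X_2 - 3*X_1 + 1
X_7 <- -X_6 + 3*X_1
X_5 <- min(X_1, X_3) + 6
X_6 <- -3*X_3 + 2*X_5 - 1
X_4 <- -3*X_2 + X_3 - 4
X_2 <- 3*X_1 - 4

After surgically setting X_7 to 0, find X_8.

do(X_7=0) replaces the equation X_7 <- -X_6 + 3*X_1 with the constant X_7 = 0.
X_2 = 3*X_1 - 4  [with X_1=2]  = 2
X_3 = -2*X_2 - 3*X_1 + 1  [with X_2=2, X_1=2]  = -9
X_4 = -3*X_2 + X_3 - 4  [with X_2=2, X_3=-9]  = -19
X_8 = -3*X_4 - 3*X_7 - 1  [with X_4=-19, X_7=0]  = 56

56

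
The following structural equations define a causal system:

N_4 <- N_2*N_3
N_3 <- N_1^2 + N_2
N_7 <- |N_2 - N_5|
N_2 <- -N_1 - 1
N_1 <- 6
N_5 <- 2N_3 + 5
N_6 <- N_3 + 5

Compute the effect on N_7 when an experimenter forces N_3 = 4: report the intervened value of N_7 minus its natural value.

The intervention breaks the incoming arrows to N_3: N_3 <- N_1^2 + N_2 no longer applies, and N_3 = 4.
N_2 = -N_1 - 1  [with N_1=6]  = -7
N_5 = 2N_3 + 5  [with N_3=4]  = 13
N_7 = |N_2 - N_5|  [with N_2=-7, N_5=13]  = 20
Without intervention: N_2 = -N_1 - 1  [with N_1=6]  = -7; N_3 = N_1^2 + N_2  [with N_1=6, N_2=-7]  = 29; N_5 = 2N_3 + 5  [with N_3=29]  = 63; N_7 = |N_2 - N_5|  [with N_2=-7, N_5=63]  = 70.
Change = 20 − 70 = -50.

-50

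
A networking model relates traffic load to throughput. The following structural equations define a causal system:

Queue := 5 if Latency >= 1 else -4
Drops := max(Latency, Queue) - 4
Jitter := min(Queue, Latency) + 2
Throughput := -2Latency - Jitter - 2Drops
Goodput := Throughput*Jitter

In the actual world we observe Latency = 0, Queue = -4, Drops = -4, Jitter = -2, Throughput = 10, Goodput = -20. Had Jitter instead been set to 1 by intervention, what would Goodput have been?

7

Under do(Jitter=1), the mechanism Jitter := min(Queue, Latency) + 2 is discarded; Jitter is fixed at 1.
Queue = 5 if Latency >= 1 else -4  [with Latency=0]  = -4
Drops = max(Latency, Queue) - 4  [with Latency=0, Queue=-4]  = -4
Throughput = -2Latency - Jitter - 2Drops  [with Latency=0, Jitter=1, Drops=-4]  = 7
Goodput = Throughput*Jitter  [with Throughput=7, Jitter=1]  = 7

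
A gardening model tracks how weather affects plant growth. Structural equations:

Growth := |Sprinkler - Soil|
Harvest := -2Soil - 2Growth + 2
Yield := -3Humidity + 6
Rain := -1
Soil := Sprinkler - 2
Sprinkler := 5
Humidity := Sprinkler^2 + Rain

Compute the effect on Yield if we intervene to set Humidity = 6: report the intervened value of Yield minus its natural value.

54

The intervention breaks the incoming arrows to Humidity: Humidity := Sprinkler^2 + Rain no longer applies, and Humidity = 6.
Yield = -3Humidity + 6  [with Humidity=6]  = -12
Without intervention: Humidity = Sprinkler^2 + Rain  [with Sprinkler=5, Rain=-1]  = 24; Yield = -3Humidity + 6  [with Humidity=24]  = -66.
Change = -12 − (-66) = 54.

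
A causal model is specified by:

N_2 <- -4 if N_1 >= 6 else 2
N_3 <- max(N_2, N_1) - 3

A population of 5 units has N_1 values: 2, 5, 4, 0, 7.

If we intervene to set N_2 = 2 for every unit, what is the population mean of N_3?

do(N_2=2) breaks N_2's dependence on N_1. With N_2=2 fixed, N_3 across the units is -1, 2, 1, -1, 4, mean 1.

1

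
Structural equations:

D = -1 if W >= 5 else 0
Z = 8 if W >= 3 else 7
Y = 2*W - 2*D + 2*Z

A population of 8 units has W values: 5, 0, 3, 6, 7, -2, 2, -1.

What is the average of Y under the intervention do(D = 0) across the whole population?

Every unit gets D=0 under the intervention. Y values become 26, 14, 22, 28, 30, 10, 18, 12; E[Y|do(D=0)] = 20.

20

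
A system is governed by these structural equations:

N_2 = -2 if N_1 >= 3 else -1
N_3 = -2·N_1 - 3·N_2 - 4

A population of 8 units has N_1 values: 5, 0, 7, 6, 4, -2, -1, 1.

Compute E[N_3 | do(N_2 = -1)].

Under do(N_2=-1), N_2's equation is replaced by N_2=-1 for every unit. Per-unit N_3: -11, -1, -15, -13, -9, 3, 1, -3. Mean = -6.

-6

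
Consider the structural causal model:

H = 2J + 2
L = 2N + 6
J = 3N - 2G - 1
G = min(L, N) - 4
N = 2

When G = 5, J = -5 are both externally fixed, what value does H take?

Setting G = 5, J = -5 by intervention discards those variables' equations.
H = 2J + 2  [with J=-5]  = -8

-8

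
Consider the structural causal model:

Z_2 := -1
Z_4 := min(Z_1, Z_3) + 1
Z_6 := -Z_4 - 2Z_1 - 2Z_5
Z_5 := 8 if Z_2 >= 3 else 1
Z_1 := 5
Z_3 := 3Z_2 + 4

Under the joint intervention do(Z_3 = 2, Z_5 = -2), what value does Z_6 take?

-9

Setting Z_3 = 2, Z_5 = -2 by intervention discards those variables' equations.
Z_4 = min(Z_1, Z_3) + 1  [with Z_1=5, Z_3=2]  = 3
Z_6 = -Z_4 - 2Z_1 - 2Z_5  [with Z_4=3, Z_1=5, Z_5=-2]  = -9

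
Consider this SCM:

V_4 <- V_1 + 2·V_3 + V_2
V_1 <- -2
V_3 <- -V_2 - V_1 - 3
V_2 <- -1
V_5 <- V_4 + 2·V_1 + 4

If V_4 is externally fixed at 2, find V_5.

Intervening sets V_4 = 2 and removes its equation (V_4 <- V_1 + 2·V_3 + V_2).
V_5 = V_4 + 2·V_1 + 4  [with V_4=2, V_1=-2]  = 2

2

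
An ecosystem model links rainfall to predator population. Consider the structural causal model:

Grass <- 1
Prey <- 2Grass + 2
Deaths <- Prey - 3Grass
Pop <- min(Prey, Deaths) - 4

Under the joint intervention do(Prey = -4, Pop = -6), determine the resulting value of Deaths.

-7

The joint intervention fixes Prey = -4, Pop = -6, removing each variable's own equation.
Deaths = Prey - 3Grass  [with Prey=-4, Grass=1]  = -7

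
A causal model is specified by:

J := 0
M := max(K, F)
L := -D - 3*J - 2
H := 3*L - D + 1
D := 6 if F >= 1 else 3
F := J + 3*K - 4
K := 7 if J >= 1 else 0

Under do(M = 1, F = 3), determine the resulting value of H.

The joint intervention fixes M = 1, F = 3, removing each variable's own equation.
D = 6 if F >= 1 else 3  [with F=3]  = 6
L = -D - 3*J - 2  [with D=6, J=0]  = -8
H = 3*L - D + 1  [with L=-8, D=6]  = -29

-29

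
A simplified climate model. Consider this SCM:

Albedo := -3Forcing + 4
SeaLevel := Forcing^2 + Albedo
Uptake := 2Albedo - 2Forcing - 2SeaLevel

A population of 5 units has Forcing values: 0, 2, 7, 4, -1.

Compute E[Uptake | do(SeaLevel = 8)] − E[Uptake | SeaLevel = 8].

Under do(SeaLevel=8), SeaLevel's equation is replaced by SeaLevel=8 for every unit. Per-unit Uptake: -8, -24, -64, -40, 0. Mean = -27.2.
Observing SeaLevel=8 restricts to units where SeaLevel's equation naturally yields 8: Forcing ∈ {4, -1}. In that subpopulation Uptake = -40, 0, mean -20.
Difference = -27.2 − (-20) = -7.2.

-7.2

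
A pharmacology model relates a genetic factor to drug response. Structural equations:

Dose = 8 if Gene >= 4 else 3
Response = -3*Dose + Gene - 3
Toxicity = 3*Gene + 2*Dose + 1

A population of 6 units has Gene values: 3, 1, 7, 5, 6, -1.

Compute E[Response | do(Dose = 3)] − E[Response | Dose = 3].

2.5

Every unit gets Dose=3 under the intervention. Response values become -9, -11, -5, -7, -6, -13; E[Response|do(Dose=3)] = -8.5.
Conditioning on Dose=3 selects the 3 unit(s) with Gene ∈ {3, 1, -1}. Their Response values: -9, -11, -13. Mean = -11.
Difference = -8.5 − (-11) = 2.5.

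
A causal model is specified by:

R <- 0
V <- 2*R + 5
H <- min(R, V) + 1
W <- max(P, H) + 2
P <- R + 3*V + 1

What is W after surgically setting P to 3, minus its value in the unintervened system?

Intervening sets P = 3 and removes its equation (P <- R + 3*V + 1).
V = 2*R + 5  [with R=0]  = 5
H = min(R, V) + 1  [with R=0, V=5]  = 1
W = max(P, H) + 2  [with P=3, H=1]  = 5
Without intervention: V = 2*R + 5  [with R=0]  = 5; H = min(R, V) + 1  [with R=0, V=5]  = 1; P = R + 3*V + 1  [with R=0, V=5]  = 16; W = max(P, H) + 2  [with P=16, H=1]  = 18.
Change = 5 − 18 = -13.

-13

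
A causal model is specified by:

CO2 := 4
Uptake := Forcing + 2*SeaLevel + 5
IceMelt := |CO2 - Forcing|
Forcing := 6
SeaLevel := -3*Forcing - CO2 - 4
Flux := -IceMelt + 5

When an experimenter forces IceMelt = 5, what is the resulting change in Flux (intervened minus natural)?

do(IceMelt=5) replaces the equation IceMelt := |CO2 - Forcing| with the constant IceMelt = 5.
Flux = -IceMelt + 5  [with IceMelt=5]  = 0
Without intervention: IceMelt = |CO2 - Forcing|  [with CO2=4, Forcing=6]  = 2; Flux = -IceMelt + 5  [with IceMelt=2]  = 3.
Change = 0 − 3 = -3.

-3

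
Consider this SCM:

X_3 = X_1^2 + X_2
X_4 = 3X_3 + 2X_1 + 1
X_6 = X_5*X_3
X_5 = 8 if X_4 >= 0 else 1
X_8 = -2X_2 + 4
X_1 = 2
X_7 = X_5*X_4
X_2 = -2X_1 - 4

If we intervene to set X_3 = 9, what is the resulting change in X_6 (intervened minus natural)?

The intervention breaks the incoming arrows to X_3: X_3 = X_1^2 + X_2 no longer applies, and X_3 = 9.
X_4 = 3X_3 + 2X_1 + 1  [with X_3=9, X_1=2]  = 32
X_5 = 8 if X_4 >= 0 else 1  [with X_4=32]  = 8
X_6 = X_5*X_3  [with X_5=8, X_3=9]  = 72
Without intervention: X_2 = -2X_1 - 4  [with X_1=2]  = -8; X_3 = X_1^2 + X_2  [with X_1=2, X_2=-8]  = -4; X_4 = 3X_3 + 2X_1 + 1  [with X_3=-4, X_1=2]  = -7; X_5 = 8 if X_4 >= 0 else 1  [with X_4=-7]  = 1; X_6 = X_5*X_3  [with X_5=1, X_3=-4]  = -4.
Change = 72 − (-4) = 76.

76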